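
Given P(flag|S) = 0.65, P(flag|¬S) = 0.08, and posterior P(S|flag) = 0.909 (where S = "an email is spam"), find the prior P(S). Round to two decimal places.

P(S) = 0.55

In odds form, posterior odds = prior odds × likelihood ratio, so prior odds = posterior odds ÷ LR.
Posterior odds = 0.909/(1−0.909) = 9.9890. LR = 0.65/0.08 = 8.1250.
Prior odds = 9.9890/8.1250 = 1.2294, so P(S) = 1.2294/(1+1.2294) ≈ 0.55.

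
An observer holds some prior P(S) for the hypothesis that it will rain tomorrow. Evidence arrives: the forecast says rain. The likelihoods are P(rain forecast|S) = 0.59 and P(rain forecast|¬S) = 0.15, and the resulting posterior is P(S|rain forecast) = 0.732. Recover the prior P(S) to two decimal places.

Bayes' rule in odds form gives O(S|E) = O(S)·[P(E|S)/P(E|¬S)], hence O(S) = O(S|E)/LR.
Posterior odds = 0.732/(1−0.732) = 2.7313. LR = 0.59/0.15 = 3.9333.
Prior odds = 2.7313/3.9333 = 0.6944, so P(S) = 0.6944/(1+0.6944) ≈ 0.41.

P(S) = 0.41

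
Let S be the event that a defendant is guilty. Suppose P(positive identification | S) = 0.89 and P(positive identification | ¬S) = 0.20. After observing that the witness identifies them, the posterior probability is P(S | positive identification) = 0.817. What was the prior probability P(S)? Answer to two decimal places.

Bayes' rule in odds form gives O(S|E) = O(S)·[P(E|S)/P(E|¬S)], hence O(S) = O(S|E)/LR.
Posterior odds = 0.817/(1−0.817) = 4.4645. LR = 0.89/0.20 = 4.4500.
Prior odds = 4.4645/4.4500 = 1.0033, so P(S) = 1.0033/(1+1.0033) ≈ 0.50.

P(S) = 0.50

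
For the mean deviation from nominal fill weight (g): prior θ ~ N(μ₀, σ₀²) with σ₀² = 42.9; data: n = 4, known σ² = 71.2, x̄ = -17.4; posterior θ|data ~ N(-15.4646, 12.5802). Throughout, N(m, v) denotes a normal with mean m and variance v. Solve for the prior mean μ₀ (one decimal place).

μ₀ = -10.8

The posterior mean is a precision-weighted average: μ_n = (τ₀μ₀ + τ_data·x̄)/(τ₀+τ_data), with τ₀=1/σ₀² and τ_data=n/σ².
Here τ₀ = 1/42.9 = 0.023310 and τ_data = 4/71.2 = 0.056180, so τ_n = 0.079490.
Rearranging for μ₀: μ₀ = (μ_n·τ_n − τ_data·x̄)/τ₀ = (-15.4646·0.079490 − 0.056180·-17.4) / 0.023310 = -0.251749/0.023310 ≈ -10.8.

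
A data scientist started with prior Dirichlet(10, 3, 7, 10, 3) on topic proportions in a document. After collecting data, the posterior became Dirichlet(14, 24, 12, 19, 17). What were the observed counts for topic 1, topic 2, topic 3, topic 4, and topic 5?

For a Dirichlet(α) prior with multinomial counts c, the posterior is Dirichlet(α + c) componentwise.
Counts are posterior − prior componentwise: 14−10=4, 24−3=21, 12−7=5, 19−10=9, 17−3=14.

counts (4, 21, 5, 9, 14)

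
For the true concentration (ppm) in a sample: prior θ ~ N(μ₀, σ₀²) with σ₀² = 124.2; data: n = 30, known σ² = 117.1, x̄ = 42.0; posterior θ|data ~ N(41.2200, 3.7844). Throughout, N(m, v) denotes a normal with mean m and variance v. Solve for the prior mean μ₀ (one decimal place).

The posterior mean is a precision-weighted average: μ_n = (τ₀μ₀ + τ_data·x̄)/(τ₀+τ_data), with τ₀=1/σ₀² and τ_data=n/σ².
Here τ₀ = 1/124.2 = 0.008052 and τ_data = 30/117.1 = 0.256191, so τ_n = 0.264243.
Rearranging for μ₀: μ₀ = (μ_n·τ_n − τ_data·x̄)/τ₀ = (41.2200·0.264243 − 0.256191·42.0) / 0.008052 = 0.132074/0.008052 ≈ 16.4.

μ₀ = 16.4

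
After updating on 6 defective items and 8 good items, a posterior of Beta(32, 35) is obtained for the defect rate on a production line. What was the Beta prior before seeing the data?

Beta(26, 27)

A Beta(a, b) prior with s successes and f failures in binomial data gives a Beta(a+s, b+f) posterior.
So a = 32 − 6 = 26 and b = 35 − 8 = 27.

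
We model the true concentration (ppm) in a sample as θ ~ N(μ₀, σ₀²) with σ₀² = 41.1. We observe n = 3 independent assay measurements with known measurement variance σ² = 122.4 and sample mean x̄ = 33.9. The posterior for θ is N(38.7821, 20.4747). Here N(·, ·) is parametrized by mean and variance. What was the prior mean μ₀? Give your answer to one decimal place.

The posterior mean is a precision-weighted average: μ_n = (τ₀μ₀ + τ_data·x̄)/(τ₀+τ_data), with τ₀=1/σ₀² and τ_data=n/σ².
Here τ₀ = 1/41.1 = 0.024331 and τ_data = 3/122.4 = 0.024510, so τ_n = 0.048841.
Rearranging for μ₀: μ₀ = (μ_n·τ_n − τ_data·x̄)/τ₀ = (38.7821·0.048841 − 0.024510·33.9) / 0.024331 = 1.063268/0.024331 ≈ 43.7.

μ₀ = 43.7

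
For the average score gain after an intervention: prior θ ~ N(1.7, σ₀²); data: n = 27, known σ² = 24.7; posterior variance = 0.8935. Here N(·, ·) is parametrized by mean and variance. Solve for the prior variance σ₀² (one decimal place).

For the Normal–Normal model with known σ², precisions add: τ_n = τ₀ + n/σ².
So 1/σ₀² = 1/0.8935 − 27/24.7 = 1.119194 − 1.093117 = 0.026077.
Hence σ₀² = 1/0.026077 ≈ 38.3.

σ₀² = 38.3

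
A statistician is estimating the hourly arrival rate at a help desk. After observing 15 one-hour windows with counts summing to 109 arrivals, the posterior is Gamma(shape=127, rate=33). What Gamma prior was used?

A Gamma(α, β) prior (rate parametrization) on a Poisson rate with n observations summing to S gives posterior Gamma(α+S, β+n).
So α = 127 − 109 = 18 and β = 33 − 15 = 18.

Gamma(shape=18, rate=18)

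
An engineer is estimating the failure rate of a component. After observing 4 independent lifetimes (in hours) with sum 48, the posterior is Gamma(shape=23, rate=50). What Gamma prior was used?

Gamma(shape=19, rate=2)

For an exponential likelihood with a Gamma(α, β) prior on the rate, n observations with total T give posterior Gamma(α+n, β+T).
So α = 23 − 4 = 19 and β = 50 − 48 = 2.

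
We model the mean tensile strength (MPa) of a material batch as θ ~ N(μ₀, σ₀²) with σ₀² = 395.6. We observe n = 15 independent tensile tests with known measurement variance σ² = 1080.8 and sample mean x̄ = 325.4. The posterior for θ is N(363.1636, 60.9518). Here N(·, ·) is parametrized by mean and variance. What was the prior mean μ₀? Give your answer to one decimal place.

With known observation variance, the Normal–Normal posterior has precision τ_n = τ₀ + n/σ² and mean μ_n = (τ₀μ₀ + (n/σ²)x̄)/τ_n.
Here τ₀ = 1/395.6 = 0.002528 and τ_data = 15/1080.8 = 0.013879, so τ_n = 0.016407.
Rearranging for μ₀: μ₀ = (μ_n·τ_n − τ_data·x̄)/τ₀ = (363.1636·0.016407 − 0.013879·325.4) / 0.002528 = 1.442199/0.002528 ≈ 570.5.

μ₀ = 570.5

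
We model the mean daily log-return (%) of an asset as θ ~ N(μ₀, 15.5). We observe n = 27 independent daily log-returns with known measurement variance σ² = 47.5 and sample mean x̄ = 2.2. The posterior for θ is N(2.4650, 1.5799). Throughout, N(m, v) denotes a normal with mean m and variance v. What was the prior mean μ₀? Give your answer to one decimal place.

μ₀ = 4.8

The posterior mean is a precision-weighted average: μ_n = (τ₀μ₀ + τ_data·x̄)/(τ₀+τ_data), with τ₀=1/σ₀² and τ_data=n/σ².
Here τ₀ = 1/15.5 = 0.064516 and τ_data = 27/47.5 = 0.568421, so τ_n = 0.632937.
Rearranging for μ₀: μ₀ = (μ_n·τ_n − τ_data·x̄)/τ₀ = (2.4650·0.632937 − 0.568421·2.2) / 0.064516 = 0.309664/0.064516 ≈ 4.8.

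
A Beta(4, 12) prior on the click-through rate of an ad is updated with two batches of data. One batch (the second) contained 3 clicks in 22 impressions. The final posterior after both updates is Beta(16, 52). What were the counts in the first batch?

9 clicks and 21 non-clicks

Because Beta–binomial updating is additive in the counts, the combined data contributed (α_post−α_prior, β_post−β_prior) successes and failures.
Total across both batches: 16−4=12 clicks, 52−12=40 non-clicks.
Subtract the second batch: 12−3=9 clicks and 40−19=21 non-clicks.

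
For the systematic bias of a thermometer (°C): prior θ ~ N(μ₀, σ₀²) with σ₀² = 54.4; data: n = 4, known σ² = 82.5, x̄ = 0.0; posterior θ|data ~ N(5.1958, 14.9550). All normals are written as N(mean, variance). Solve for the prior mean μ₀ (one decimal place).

With known observation variance, the Normal–Normal posterior has precision τ_n = τ₀ + n/σ² and mean μ_n = (τ₀μ₀ + (n/σ²)x̄)/τ_n.
Here τ₀ = 1/54.4 = 0.018382 and τ_data = 4/82.5 = 0.048485, so τ_n = 0.066867.
Rearranging for μ₀: μ₀ = (μ_n·τ_n − τ_data·x̄)/τ₀ = (5.1958·0.066867 − 0.048485·0.0) / 0.018382 = 0.347428/0.018382 ≈ 18.9.

μ₀ = 18.9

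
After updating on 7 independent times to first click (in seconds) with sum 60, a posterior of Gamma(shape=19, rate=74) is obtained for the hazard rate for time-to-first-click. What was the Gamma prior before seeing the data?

Gamma(shape=12, rate=14)

For an exponential likelihood with a Gamma(α, β) prior on the rate, n observations with total T give posterior Gamma(α+n, β+T).
So α = 19 − 7 = 12 and β = 74 − 60 = 14.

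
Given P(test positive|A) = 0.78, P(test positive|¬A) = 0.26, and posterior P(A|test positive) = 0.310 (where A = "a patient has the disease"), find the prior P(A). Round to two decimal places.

P(A) = 0.13

Bayes' rule in odds form gives O(A|E) = O(A)·[P(E|A)/P(E|¬A)], hence O(A) = O(A|E)/LR.
Posterior odds = 0.310/(1−0.310) = 0.4493. LR = 0.78/0.26 = 3.0000.
Prior odds = 0.4493/3.0000 = 0.1498, so P(A) = 0.1498/(1+0.1498) ≈ 0.13.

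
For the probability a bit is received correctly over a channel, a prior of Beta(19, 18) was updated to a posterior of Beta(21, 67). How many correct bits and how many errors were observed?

Under Beta–binomial conjugacy the posterior parameters are (α+s, β+f).
So s = 21 − 19 = 2 and f = 67 − 18 = 49.

2 correct bits and 49 errors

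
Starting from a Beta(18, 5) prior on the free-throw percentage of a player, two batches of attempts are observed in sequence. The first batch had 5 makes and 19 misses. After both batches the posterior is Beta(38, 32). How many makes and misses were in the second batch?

Because Beta–binomial updating is additive in the counts, the combined data contributed (α_post−α_prior, β_post−β_prior) successes and failures.
Total across both batches: 38−18=20 makes, 32−5=27 misses.
Subtract the first batch: 20−5=15 makes and 27−19=8 misses.

15 makes and 8 misses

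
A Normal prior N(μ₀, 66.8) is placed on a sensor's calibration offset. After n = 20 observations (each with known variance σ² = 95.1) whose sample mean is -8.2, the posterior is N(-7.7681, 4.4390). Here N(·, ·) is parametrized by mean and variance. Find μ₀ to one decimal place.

μ₀ = -1.7

With known observation variance, the Normal–Normal posterior has precision τ_n = τ₀ + n/σ² and mean μ_n = (τ₀μ₀ + (n/σ²)x̄)/τ_n.
Here τ₀ = 1/66.8 = 0.014970 and τ_data = 20/95.1 = 0.210305, so τ_n = 0.225275.
Rearranging for μ₀: μ₀ = (μ_n·τ_n − τ_data·x̄)/τ₀ = (-7.7681·0.225275 − 0.210305·-8.2) / 0.014970 = -0.025458/0.014970 ≈ -1.7.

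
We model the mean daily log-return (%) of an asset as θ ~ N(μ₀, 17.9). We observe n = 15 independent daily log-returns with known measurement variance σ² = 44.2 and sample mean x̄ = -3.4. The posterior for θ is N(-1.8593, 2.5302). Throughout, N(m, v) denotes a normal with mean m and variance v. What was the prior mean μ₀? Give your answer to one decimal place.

With known observation variance, the Normal–Normal posterior has precision τ_n = τ₀ + n/σ² and mean μ_n = (τ₀μ₀ + (n/σ²)x̄)/τ_n.
Here τ₀ = 1/17.9 = 0.055866 and τ_data = 15/44.2 = 0.339367, so τ_n = 0.395233.
Rearranging for μ₀: μ₀ = (μ_n·τ_n − τ_data·x̄)/τ₀ = (-1.8593·0.395233 − 0.339367·-3.4) / 0.055866 = 0.418991/0.055866 ≈ 7.5.

μ₀ = 7.5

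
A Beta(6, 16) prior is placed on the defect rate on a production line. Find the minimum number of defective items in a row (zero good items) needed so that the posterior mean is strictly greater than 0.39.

After k defective items and 0 good items the posterior is Beta(6+k, 16), with mean (6+k)/(6+16+k).
Set (6+k)/(22+k) > 0.39 and solve: k > (0.39·22 − 6)/(1 − 0.39) = 4.230.
The smallest integer exceeding 4.230 is 5.

k = 5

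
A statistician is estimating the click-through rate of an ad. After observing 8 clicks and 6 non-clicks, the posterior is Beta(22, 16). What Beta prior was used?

Beta is conjugate to the binomial likelihood: posterior = Beta(a+s, b+f).
Subtract the data counts: 22−8=14, 16−6=10.

Beta(14, 10)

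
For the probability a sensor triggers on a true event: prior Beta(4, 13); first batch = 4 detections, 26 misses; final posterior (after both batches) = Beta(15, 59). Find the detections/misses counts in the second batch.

Because Beta–binomial updating is additive in the counts, the combined data contributed (α_post−α_prior, β_post−β_prior) successes and failures.
Total across both batches: 15−4=11 detections, 59−13=46 misses.
Subtract the first batch: 11−4=7 detections and 46−26=20 misses.

7 detections and 20 misses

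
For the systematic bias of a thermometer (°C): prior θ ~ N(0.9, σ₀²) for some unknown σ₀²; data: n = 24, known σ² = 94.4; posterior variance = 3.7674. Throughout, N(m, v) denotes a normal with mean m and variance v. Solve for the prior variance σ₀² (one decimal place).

σ₀² = 89.3

Posterior precision equals prior precision plus data precision: 1/σ_n² = 1/σ₀² + n/σ².
So 1/σ₀² = 1/3.7674 − 24/94.4 = 0.265435 − 0.254237 = 0.011198.
Hence σ₀² = 1/0.011198 ≈ 89.3.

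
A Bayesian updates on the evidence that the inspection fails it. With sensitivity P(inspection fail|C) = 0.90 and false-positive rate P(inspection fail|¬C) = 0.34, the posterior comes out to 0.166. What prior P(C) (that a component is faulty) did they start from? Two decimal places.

In odds form, posterior odds = prior odds × likelihood ratio, so prior odds = posterior odds ÷ LR.
Posterior odds = 0.166/(1−0.166) = 0.1990. LR = 0.90/0.34 = 2.6471.
Prior odds = 0.1990/2.6471 = 0.0752, so P(C) = 0.0752/(1+0.0752) ≈ 0.07.

P(C) = 0.07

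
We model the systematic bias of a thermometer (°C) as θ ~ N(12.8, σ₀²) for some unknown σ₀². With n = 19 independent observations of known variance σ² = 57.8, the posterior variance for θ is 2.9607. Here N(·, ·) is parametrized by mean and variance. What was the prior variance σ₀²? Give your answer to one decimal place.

Posterior precision equals prior precision plus data precision: 1/σ_n² = 1/σ₀² + n/σ².
So 1/σ₀² = 1/2.9607 − 19/57.8 = 0.337758 − 0.328720 = 0.009038.
Hence σ₀² = 1/0.009038 ≈ 110.6.

σ₀² = 110.6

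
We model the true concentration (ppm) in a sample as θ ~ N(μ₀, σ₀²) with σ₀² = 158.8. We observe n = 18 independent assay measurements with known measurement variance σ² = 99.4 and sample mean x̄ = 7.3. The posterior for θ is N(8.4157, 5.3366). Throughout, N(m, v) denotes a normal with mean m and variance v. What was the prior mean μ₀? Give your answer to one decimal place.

With known observation variance, the Normal–Normal posterior has precision τ_n = τ₀ + n/σ² and mean μ_n = (τ₀μ₀ + (n/σ²)x̄)/τ_n.
Here τ₀ = 1/158.8 = 0.006297 and τ_data = 18/99.4 = 0.181087, so τ_n = 0.187384.
Rearranging for μ₀: μ₀ = (μ_n·τ_n − τ_data·x̄)/τ₀ = (8.4157·0.187384 − 0.181087·7.3) / 0.006297 = 0.255032/0.006297 ≈ 40.5.

μ₀ = 40.5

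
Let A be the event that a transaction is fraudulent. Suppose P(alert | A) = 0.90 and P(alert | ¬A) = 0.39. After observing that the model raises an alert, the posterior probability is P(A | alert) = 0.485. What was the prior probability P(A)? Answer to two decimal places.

P(A) = 0.29

In odds form, posterior odds = prior odds × likelihood ratio, so prior odds = posterior odds ÷ LR.
Posterior odds = 0.485/(1−0.485) = 0.9417. LR = 0.90/0.39 = 2.3077.
Prior odds = 0.9417/2.3077 = 0.4081, so P(A) = 0.4081/(1+0.4081) ≈ 0.29.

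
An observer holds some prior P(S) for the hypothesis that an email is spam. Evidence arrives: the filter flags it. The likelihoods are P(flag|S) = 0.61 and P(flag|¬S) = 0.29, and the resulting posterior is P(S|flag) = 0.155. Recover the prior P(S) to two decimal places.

Bayes' rule in odds form gives O(S|E) = O(S)·[P(E|S)/P(E|¬S)], hence O(S) = O(S|E)/LR.
Posterior odds = 0.155/(1−0.155) = 0.1834. LR = 0.61/0.29 = 2.1034.
Prior odds = 0.1834/2.1034 = 0.0872, so P(S) = 0.0872/(1+0.0872) ≈ 0.08.

P(S) = 0.08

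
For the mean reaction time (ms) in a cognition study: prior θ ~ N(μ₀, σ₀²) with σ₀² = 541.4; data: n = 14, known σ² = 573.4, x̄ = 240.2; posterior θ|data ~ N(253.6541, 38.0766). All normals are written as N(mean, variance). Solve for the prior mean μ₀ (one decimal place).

The posterior mean is a precision-weighted average: μ_n = (τ₀μ₀ + τ_data·x̄)/(τ₀+τ_data), with τ₀=1/σ₀² and τ_data=n/σ².
Here τ₀ = 1/541.4 = 0.001847 and τ_data = 14/573.4 = 0.024416, so τ_n = 0.026263.
Rearranging for μ₀: μ₀ = (μ_n·τ_n − τ_data·x̄)/τ₀ = (253.6541·0.026263 − 0.024416·240.2) / 0.001847 = 0.796994/0.001847 ≈ 431.5.

μ₀ = 431.5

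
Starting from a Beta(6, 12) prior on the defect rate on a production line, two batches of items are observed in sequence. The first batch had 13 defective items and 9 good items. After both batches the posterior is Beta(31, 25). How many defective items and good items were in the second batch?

12 defective items and 4 good items

Because Beta–binomial updating is additive in the counts, the combined data contributed (α_post−α_prior, β_post−β_prior) successes and failures.
Total across both batches: 31−6=25 defective items, 25−12=13 good items.
Subtract the first batch: 25−13=12 defective items and 13−9=4 good items.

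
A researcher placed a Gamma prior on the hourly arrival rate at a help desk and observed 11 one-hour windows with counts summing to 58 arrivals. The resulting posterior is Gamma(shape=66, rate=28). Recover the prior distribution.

A Gamma(α, β) prior (rate parametrization) on a Poisson rate with n observations summing to S gives posterior Gamma(α+S, β+n).
So α = 66 − 58 = 8 and β = 28 − 11 = 17.

Gamma(shape=8, rate=17)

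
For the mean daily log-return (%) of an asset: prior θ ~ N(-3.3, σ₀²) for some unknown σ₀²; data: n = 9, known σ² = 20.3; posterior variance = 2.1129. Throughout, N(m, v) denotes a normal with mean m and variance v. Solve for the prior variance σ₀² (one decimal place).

σ₀² = 33.4

For the Normal–Normal model with known σ², precisions add: τ_n = τ₀ + n/σ².
So 1/σ₀² = 1/2.1129 − 9/20.3 = 0.473283 − 0.443350 = 0.029933.
Hence σ₀² = 1/0.029933 ≈ 33.4.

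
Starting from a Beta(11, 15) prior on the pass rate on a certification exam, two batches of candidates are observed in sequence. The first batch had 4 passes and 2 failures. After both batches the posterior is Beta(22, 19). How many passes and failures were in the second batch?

7 passes and 2 failures

Sequential conjugate updates are equivalent to a single update on the pooled data, so total successes = posterior α − prior α and total failures = posterior β − prior β.
Total across both batches: 22−11=11 passes, 19−15=4 failures.
Subtract the first batch: 11−4=7 passes and 4−2=2 failures.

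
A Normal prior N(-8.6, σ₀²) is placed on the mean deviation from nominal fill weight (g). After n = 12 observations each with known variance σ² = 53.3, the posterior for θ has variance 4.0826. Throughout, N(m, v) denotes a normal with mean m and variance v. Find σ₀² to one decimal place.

Posterior precision equals prior precision plus data precision: 1/σ_n² = 1/σ₀² + n/σ².
So 1/σ₀² = 1/4.0826 − 12/53.3 = 0.244942 − 0.225141 = 0.019801.
Hence σ₀² = 1/0.019801 ≈ 50.5.

σ₀² = 50.5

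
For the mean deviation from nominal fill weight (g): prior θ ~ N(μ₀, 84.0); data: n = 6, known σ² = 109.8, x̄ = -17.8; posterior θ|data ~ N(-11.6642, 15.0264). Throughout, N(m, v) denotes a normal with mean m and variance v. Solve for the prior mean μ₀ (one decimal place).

μ₀ = 16.5

The posterior mean is a precision-weighted average: μ_n = (τ₀μ₀ + τ_data·x̄)/(τ₀+τ_data), with τ₀=1/σ₀² and τ_data=n/σ².
Here τ₀ = 1/84.0 = 0.011905 and τ_data = 6/109.8 = 0.054645, so τ_n = 0.066550.
Rearranging for μ₀: μ₀ = (μ_n·τ_n − τ_data·x̄)/τ₀ = (-11.6642·0.066550 − 0.054645·-17.8) / 0.011905 = 0.196428/0.011905 ≈ 16.5.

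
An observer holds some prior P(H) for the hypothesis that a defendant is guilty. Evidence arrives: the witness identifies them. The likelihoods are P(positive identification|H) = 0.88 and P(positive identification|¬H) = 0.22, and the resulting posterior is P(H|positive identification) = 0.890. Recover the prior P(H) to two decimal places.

P(H) = 0.67

Bayes' rule in odds form gives O(H|E) = O(H)·[P(E|H)/P(E|¬H)], hence O(H) = O(H|E)/LR.
Posterior odds = 0.890/(1−0.890) = 8.0909. LR = 0.88/0.22 = 4.0000.
Prior odds = 8.0909/4.0000 = 2.0227, so P(H) = 2.0227/(1+2.0227) ≈ 0.67.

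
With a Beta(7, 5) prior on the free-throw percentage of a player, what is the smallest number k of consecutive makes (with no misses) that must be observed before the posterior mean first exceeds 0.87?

k = 27

After k makes and 0 misses the posterior is Beta(7+k, 5), with mean (7+k)/(7+5+k).
Set (7+k)/(12+k) > 0.87 and solve: k > (0.87·12 − 7)/(1 − 0.87) = 26.462.
The smallest integer exceeding 26.462 is 27.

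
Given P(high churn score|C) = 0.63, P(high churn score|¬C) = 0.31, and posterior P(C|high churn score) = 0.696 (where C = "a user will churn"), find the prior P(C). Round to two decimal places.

P(C) = 0.53

In odds form, posterior odds = prior odds × likelihood ratio, so prior odds = posterior odds ÷ LR.
Posterior odds = 0.696/(1−0.696) = 2.2895. LR = 0.63/0.31 = 2.0323.
Prior odds = 2.2895/2.0323 = 1.1266, so P(C) = 1.1266/(1+1.1266) ≈ 0.53.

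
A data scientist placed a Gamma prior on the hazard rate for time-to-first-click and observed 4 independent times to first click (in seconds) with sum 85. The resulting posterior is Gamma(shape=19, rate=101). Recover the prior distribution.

Gamma–exponential conjugacy: posterior shape = α + n, posterior rate = β + Σtᵢ.
So α = 19 − 4 = 15 and β = 101 − 85 = 16.

Gamma(shape=15, rate=16)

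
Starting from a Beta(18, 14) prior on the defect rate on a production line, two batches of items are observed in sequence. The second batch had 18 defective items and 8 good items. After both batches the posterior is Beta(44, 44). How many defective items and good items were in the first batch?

Sequential conjugate updates are equivalent to a single update on the pooled data, so total successes = posterior α − prior α and total failures = posterior β − prior β.
Total across both batches: 44−18=26 defective items, 44−14=30 good items.
Subtract the second batch: 26−18=8 defective items and 30−8=22 good items.

8 defective items and 22 good items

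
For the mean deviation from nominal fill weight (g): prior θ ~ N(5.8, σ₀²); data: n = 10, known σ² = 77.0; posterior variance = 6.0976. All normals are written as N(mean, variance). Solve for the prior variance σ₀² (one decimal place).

σ₀² = 29.3

For the Normal–Normal model with known σ², precisions add: τ_n = τ₀ + n/σ².
So 1/σ₀² = 1/6.0976 − 10/77.0 = 0.163999 − 0.129870 = 0.034129.
Hence σ₀² = 1/0.034129 ≈ 29.3.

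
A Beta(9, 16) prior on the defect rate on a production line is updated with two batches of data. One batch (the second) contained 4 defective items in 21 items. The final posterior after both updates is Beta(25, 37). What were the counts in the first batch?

12 defective items and 4 good items

Sequential conjugate updates are equivalent to a single update on the pooled data, so total successes = posterior α − prior α and total failures = posterior β − prior β.
Total across both batches: 25−9=16 defective items, 37−16=21 good items.
Subtract the second batch: 16−4=12 defective items and 21−17=4 good items.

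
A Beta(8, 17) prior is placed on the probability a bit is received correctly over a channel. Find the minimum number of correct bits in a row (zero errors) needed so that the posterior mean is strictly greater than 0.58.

k = 16

After k correct bits and 0 errors the posterior is Beta(8+k, 17), with mean (8+k)/(8+17+k).
Set (8+k)/(25+k) > 0.58 and solve: k > (0.58·25 − 8)/(1 − 0.58) = 15.476.
The smallest integer exceeding 15.476 is 16, and checking k=16: (24)/(41) = 0.5854 > 0.58.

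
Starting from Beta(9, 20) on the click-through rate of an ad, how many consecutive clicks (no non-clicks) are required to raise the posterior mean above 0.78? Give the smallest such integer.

k = 62

After k clicks and 0 non-clicks the posterior is Beta(9+k, 20), with mean (9+k)/(9+20+k).
Set (9+k)/(29+k) > 0.78 and solve: k > (0.78·29 − 9)/(1 − 0.78) = 61.909.
The smallest integer exceeding 61.909 is 62, and checking k=62: (71)/(91) = 0.7802 > 0.78.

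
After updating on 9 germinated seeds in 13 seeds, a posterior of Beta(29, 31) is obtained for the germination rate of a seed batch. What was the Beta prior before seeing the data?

Beta is conjugate to the binomial likelihood: posterior = Beta(α+s, β+f).
So α = 29 − 9 = 20 and β = 31 − 4 = 27.

Beta(20, 27)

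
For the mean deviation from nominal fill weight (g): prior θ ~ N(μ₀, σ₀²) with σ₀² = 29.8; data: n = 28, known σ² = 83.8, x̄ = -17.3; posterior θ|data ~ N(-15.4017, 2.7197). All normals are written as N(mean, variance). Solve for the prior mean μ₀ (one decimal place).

μ₀ = 3.5

With known observation variance, the Normal–Normal posterior has precision τ_n = τ₀ + n/σ² and mean μ_n = (τ₀μ₀ + (n/σ²)x̄)/τ_n.
Here τ₀ = 1/29.8 = 0.033557 and τ_data = 28/83.8 = 0.334129, so τ_n = 0.367686.
Rearranging for μ₀: μ₀ = (μ_n·τ_n − τ_data·x̄)/τ₀ = (-15.4017·0.367686 − 0.334129·-17.3) / 0.033557 = 0.117442/0.033557 ≈ 3.5.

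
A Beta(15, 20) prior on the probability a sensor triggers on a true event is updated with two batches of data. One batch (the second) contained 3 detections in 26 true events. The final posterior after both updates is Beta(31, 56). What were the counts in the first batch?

Because Beta–binomial updating is additive in the counts, the combined data contributed (α_post−α_prior, β_post−β_prior) successes and failures.
Total across both batches: 31−15=16 detections, 56−20=36 misses.
Subtract the second batch: 16−3=13 detections and 36−23=13 misses.

13 detections and 13 misses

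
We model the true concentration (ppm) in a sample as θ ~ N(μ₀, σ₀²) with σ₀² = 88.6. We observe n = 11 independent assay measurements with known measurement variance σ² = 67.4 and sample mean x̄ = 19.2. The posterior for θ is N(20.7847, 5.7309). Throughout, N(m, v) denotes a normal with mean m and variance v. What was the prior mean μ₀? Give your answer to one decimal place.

μ₀ = 43.7

With known observation variance, the Normal–Normal posterior has precision τ_n = τ₀ + n/σ² and mean μ_n = (τ₀μ₀ + (n/σ²)x̄)/τ_n.
Here τ₀ = 1/88.6 = 0.011287 and τ_data = 11/67.4 = 0.163205, so τ_n = 0.174492.
Rearranging for μ₀: μ₀ = (μ_n·τ_n − τ_data·x̄)/τ₀ = (20.7847·0.174492 − 0.163205·19.2) / 0.011287 = 0.493228/0.011287 ≈ 43.7.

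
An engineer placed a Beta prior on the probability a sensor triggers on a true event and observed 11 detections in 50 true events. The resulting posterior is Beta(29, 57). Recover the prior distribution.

Beta(18, 18)

A Beta(α, β) prior with s successes and f failures in binomial data gives a Beta(α+s, β+f) posterior.
Subtract the data counts: 29−11=18, 57−39=18.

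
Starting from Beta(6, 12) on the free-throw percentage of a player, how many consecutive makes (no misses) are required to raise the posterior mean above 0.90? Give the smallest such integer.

After k makes and 0 misses the posterior is Beta(6+k, 12), with mean (6+k)/(6+12+k).
Set (6+k)/(18+k) > 0.90 and solve: k > (0.90·18 − 6)/(1 − 0.90) = 102.000.
The smallest integer exceeding 102.000 is 103, and checking k=103: (109)/(121) = 0.9008 > 0.90.

k = 103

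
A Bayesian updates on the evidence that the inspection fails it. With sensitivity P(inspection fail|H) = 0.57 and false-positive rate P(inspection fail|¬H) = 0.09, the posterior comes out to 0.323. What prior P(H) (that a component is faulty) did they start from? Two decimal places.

P(H) = 0.07

In odds form, posterior odds = prior odds × likelihood ratio, so prior odds = posterior odds ÷ LR.
Posterior odds = 0.323/(1−0.323) = 0.4771. LR = 0.57/0.09 = 6.3333.
Prior odds = 0.4771/6.3333 = 0.0753, so P(H) = 0.0753/(1+0.0753) ≈ 0.07.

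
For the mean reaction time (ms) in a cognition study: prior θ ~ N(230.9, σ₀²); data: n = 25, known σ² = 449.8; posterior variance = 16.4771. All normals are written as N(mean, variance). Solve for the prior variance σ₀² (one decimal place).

σ₀² = 195.7

For the Normal–Normal model with known σ², precisions add: τ_n = τ₀ + n/σ².
So 1/σ₀² = 1/16.4771 − 25/449.8 = 0.060690 − 0.055580 = 0.005110.
Hence σ₀² = 1/0.005110 ≈ 195.7.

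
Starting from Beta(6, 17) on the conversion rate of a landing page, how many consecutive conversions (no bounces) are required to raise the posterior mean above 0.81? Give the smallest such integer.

k = 67

After k conversions and 0 bounces the posterior is Beta(6+k, 17), with mean (6+k)/(6+17+k).
Set (6+k)/(23+k) > 0.81 and solve: k > (0.81·23 − 6)/(1 − 0.81) = 66.474.
The smallest integer exceeding 66.474 is 67, and checking k=67: (73)/(90) = 0.8111 > 0.81.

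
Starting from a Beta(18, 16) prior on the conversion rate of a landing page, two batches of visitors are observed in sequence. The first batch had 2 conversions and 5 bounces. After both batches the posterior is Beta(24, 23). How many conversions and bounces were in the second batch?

4 conversions and 2 bounces

Because Beta–binomial updating is additive in the counts, the combined data contributed (α_post−α_prior, β_post−β_prior) successes and failures.
Total across both batches: 24−18=6 conversions, 23−16=7 bounces.
Subtract the first batch: 6−2=4 conversions and 7−5=2 bounces.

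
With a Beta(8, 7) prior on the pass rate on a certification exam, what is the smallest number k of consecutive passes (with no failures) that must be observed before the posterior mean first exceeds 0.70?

k = 9

After k passes and 0 failures the posterior is Beta(8+k, 7), with mean (8+k)/(8+7+k).
Set (8+k)/(15+k) > 0.70 and solve: k > (0.70·15 − 8)/(1 − 0.70) = 8.333.
The smallest integer exceeding 8.333 is 9.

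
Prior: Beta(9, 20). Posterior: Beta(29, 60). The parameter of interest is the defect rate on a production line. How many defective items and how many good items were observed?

20 defective items and 40 good items

Under Beta–binomial conjugacy the posterior parameters are (a+s, b+f).
So s = 29 − 9 = 20 and f = 60 − 20 = 40.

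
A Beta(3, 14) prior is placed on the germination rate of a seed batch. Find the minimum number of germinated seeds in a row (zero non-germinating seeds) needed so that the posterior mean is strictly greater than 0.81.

After k germinated seeds and 0 non-germinating seeds the posterior is Beta(3+k, 14), with mean (3+k)/(3+14+k).
Set (3+k)/(17+k) > 0.81 and solve: k > (0.81·17 − 3)/(1 − 0.81) = 56.684.
The smallest integer exceeding 56.684 is 57.

k = 57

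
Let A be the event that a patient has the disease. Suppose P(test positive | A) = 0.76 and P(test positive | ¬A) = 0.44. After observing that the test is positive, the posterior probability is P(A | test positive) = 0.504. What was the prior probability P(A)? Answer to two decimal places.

P(A) = 0.37

Bayes' rule in odds form gives O(A|E) = O(A)·[P(E|A)/P(E|¬A)], hence O(A) = O(A|E)/LR.
Posterior odds = 0.504/(1−0.504) = 1.0161. LR = 0.76/0.44 = 1.7273.
Prior odds = 1.0161/1.7273 = 0.5883, so P(A) = 0.5883/(1+0.5883) ≈ 0.37.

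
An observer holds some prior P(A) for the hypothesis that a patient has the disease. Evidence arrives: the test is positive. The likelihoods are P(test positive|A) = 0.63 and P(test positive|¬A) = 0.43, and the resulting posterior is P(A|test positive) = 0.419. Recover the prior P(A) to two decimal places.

P(A) = 0.33

In odds form, posterior odds = prior odds × likelihood ratio, so prior odds = posterior odds ÷ LR.
Posterior odds = 0.419/(1−0.419) = 0.7212. LR = 0.63/0.43 = 1.4651.
Prior odds = 0.7212/1.4651 = 0.4923, so P(A) = 0.4923/(1+0.4923) ≈ 0.33.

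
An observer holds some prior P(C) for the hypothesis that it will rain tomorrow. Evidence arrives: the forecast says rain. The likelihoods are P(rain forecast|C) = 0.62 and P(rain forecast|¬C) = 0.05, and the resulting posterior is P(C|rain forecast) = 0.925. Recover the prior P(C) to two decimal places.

P(C) = 0.50

In odds form, posterior odds = prior odds × likelihood ratio, so prior odds = posterior odds ÷ LR.
Posterior odds = 0.925/(1−0.925) = 12.3333. LR = 0.62/0.05 = 12.4000.
Prior odds = 12.3333/12.4000 = 0.9946, so P(C) = 0.9946/(1+0.9946) ≈ 0.50.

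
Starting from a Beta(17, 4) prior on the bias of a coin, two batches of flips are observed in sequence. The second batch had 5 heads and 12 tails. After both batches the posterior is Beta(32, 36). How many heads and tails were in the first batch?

Sequential conjugate updates are equivalent to a single update on the pooled data, so total successes = posterior α − prior α and total failures = posterior β − prior β.
Total across both batches: 32−17=15 heads, 36−4=32 tails.
Subtract the second batch: 15−5=10 heads and 32−12=20 tails.

10 heads and 20 tails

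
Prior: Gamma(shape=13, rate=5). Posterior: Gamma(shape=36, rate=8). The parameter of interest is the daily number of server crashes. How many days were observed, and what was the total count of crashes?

n = 3 days with total 23 crashes

Gamma–Poisson conjugacy: posterior shape = α + Σxᵢ, posterior rate = β + n.
Matching: Σxᵢ = 36 − 13 = 23 and n = 8 − 5 = 3.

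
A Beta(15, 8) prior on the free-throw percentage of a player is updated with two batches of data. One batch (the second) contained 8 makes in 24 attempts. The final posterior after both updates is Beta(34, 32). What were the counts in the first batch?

Because Beta–binomial updating is additive in the counts, the combined data contributed (α_post−α_prior, β_post−β_prior) successes and failures.
Total across both batches: 34−15=19 makes, 32−8=24 misses.
Subtract the second batch: 19−8=11 makes and 24−16=8 misses.

11 makes and 8 misses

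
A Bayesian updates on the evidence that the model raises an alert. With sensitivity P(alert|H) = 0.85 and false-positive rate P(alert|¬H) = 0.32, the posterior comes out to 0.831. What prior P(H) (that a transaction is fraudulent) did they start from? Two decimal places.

P(H) = 0.65

In odds form, posterior odds = prior odds × likelihood ratio, so prior odds = posterior odds ÷ LR.
Posterior odds = 0.831/(1−0.831) = 4.9172. LR = 0.85/0.32 = 2.6562.
Prior odds = 4.9172/2.6562 = 1.8512, so P(H) = 1.8512/(1+1.8512) ≈ 0.65.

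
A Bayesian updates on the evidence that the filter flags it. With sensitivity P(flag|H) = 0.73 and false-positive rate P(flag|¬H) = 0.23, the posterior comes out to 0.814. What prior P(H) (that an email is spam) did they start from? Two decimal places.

Bayes' rule in odds form gives O(H|E) = O(H)·[P(E|H)/P(E|¬H)], hence O(H) = O(H|E)/LR.
Posterior odds = 0.814/(1−0.814) = 4.3763. LR = 0.73/0.23 = 3.1739.
Prior odds = 4.3763/3.1739 = 1.3788, so P(H) = 1.3788/(1+1.3788) ≈ 0.58.

P(H) = 0.58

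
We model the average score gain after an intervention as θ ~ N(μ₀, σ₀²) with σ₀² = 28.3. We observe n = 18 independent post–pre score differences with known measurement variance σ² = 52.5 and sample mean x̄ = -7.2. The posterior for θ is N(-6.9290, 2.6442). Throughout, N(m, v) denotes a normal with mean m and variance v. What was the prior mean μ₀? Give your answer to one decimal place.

The posterior mean is a precision-weighted average: μ_n = (τ₀μ₀ + τ_data·x̄)/(τ₀+τ_data), with τ₀=1/σ₀² and τ_data=n/σ².
Here τ₀ = 1/28.3 = 0.035336 and τ_data = 18/52.5 = 0.342857, so τ_n = 0.378193.
Rearranging for μ₀: μ₀ = (μ_n·τ_n − τ_data·x̄)/τ₀ = (-6.9290·0.378193 − 0.342857·-7.2) / 0.035336 = -0.151929/0.035336 ≈ -4.3.

μ₀ = -4.3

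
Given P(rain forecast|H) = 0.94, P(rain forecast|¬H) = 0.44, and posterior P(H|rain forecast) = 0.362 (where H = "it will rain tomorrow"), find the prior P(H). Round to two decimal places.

In odds form, posterior odds = prior odds × likelihood ratio, so prior odds = posterior odds ÷ LR.
Posterior odds = 0.362/(1−0.362) = 0.5674. LR = 0.94/0.44 = 2.1364.
Prior odds = 0.5674/2.1364 = 0.2656, so P(H) = 0.2656/(1+0.2656) ≈ 0.21.

P(H) = 0.21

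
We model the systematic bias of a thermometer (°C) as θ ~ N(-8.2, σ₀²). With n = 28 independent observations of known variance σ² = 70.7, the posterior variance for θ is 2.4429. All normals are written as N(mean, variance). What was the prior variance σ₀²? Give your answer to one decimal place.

σ₀² = 75.1

Posterior precision equals prior precision plus data precision: 1/σ_n² = 1/σ₀² + n/σ².
So 1/σ₀² = 1/2.4429 − 28/70.7 = 0.409350 − 0.396040 = 0.013310.
Hence σ₀² = 1/0.013310 ≈ 75.1.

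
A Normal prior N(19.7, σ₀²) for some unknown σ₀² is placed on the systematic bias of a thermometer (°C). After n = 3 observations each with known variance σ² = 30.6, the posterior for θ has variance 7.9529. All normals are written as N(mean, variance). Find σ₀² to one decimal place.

For the Normal–Normal model with known σ², precisions add: τ_n = τ₀ + n/σ².
So 1/σ₀² = 1/7.9529 − 3/30.6 = 0.125740 − 0.098039 = 0.027701.
Hence σ₀² = 1/0.027701 ≈ 36.1.

σ₀² = 36.1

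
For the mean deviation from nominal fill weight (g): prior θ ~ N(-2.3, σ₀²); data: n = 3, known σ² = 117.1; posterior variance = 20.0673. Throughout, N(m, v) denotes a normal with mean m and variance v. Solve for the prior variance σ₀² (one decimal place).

σ₀² = 41.3

For the Normal–Normal model with known σ², precisions add: τ_n = τ₀ + n/σ².
So 1/σ₀² = 1/20.0673 − 3/117.1 = 0.049832 − 0.025619 = 0.024213.
Hence σ₀² = 1/0.024213 ≈ 41.3.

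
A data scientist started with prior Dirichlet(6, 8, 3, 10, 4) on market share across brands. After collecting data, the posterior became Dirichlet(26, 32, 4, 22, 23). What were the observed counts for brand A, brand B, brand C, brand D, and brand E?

For a Dirichlet(α) prior with multinomial counts c, the posterior is Dirichlet(α + c) componentwise.
Counts are posterior − prior componentwise: 26−6=20, 32−8=24, 4−3=1, 22−10=12, 23−4=19.

counts (20, 24, 1, 12, 19)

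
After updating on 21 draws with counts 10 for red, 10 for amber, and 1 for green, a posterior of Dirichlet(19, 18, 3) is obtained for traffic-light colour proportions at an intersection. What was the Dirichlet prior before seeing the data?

For a Dirichlet(α) prior with multinomial counts c, the posterior is Dirichlet(α + c) componentwise.
Subtract each count from the matching posterior parameter: 19−10=9, 18−10=8, 3−1=2.

Dirichlet(9, 8, 2)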